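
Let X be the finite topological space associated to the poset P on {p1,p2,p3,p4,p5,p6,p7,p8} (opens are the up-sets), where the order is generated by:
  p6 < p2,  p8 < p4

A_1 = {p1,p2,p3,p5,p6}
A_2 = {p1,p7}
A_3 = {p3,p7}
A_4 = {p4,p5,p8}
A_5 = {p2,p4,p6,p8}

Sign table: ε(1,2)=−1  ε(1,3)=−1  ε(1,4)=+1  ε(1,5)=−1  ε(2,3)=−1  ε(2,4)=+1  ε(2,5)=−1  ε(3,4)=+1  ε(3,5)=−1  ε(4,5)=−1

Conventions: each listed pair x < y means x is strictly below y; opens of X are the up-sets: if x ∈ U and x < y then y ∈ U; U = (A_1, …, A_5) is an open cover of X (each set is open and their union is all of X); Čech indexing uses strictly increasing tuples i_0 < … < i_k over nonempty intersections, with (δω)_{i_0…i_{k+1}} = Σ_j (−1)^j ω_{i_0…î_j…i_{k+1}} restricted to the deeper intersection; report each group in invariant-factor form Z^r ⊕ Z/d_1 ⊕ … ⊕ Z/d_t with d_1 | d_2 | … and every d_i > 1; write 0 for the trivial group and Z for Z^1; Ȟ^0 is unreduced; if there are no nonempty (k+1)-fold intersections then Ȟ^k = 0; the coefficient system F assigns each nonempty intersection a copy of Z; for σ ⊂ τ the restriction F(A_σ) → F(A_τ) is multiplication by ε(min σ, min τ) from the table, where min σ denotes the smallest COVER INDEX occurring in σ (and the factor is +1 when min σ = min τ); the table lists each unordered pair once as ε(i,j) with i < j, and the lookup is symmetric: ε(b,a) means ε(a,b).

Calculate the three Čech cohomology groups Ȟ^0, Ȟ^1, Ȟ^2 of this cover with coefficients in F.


Ȟ^0 ≅ 0, Ȟ^1 ≅ Z ⊕ Z/2 and Ȟ^2 ≅ 0

cover nerve:
  A12={p1} A13={p3} A14={p5} A15={p2,p6} A23={p7} A45={p4,p8}
C dims 5,6; δ0: rk 5, SNF 1^4·2
Ȟ^0: (5−5)−0=0 ⇒ 0
Ȟ^1: (6−0)−5=1 plus torsion [2] ⇒ Z ⊕ Z/2
Ȟ^2: (0−0)−0=0 ⇒ 0


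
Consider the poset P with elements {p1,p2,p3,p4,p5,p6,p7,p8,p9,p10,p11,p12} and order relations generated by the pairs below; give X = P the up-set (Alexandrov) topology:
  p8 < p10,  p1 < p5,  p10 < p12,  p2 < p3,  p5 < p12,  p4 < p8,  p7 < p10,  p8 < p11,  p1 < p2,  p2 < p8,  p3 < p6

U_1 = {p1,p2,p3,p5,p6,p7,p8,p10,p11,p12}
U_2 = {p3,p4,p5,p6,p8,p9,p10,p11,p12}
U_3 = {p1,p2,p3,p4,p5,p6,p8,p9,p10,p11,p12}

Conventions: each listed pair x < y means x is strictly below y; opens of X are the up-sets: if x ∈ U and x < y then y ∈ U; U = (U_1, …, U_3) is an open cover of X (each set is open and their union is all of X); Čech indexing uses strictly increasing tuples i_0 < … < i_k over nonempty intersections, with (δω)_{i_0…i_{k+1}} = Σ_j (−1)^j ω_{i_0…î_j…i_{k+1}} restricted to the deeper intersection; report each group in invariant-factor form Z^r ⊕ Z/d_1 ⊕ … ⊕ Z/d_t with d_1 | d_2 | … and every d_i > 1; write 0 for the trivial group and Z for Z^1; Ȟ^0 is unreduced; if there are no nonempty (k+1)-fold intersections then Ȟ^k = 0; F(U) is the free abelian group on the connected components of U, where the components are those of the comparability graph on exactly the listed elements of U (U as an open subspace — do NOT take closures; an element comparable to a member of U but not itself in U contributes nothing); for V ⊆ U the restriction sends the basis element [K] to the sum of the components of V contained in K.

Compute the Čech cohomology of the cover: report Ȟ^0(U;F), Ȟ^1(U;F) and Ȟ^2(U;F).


nerve of the cover:
  U12={p3,p5,p6,p8,p10,p11,p12} U13={p1,p2,p3,p5,p6,p8,p10,p11,p12} U23={p3,p4,p5,p6,p8,p9,p10,p11,p12}
  U123={p3,p5,p6,p8,p10,p11,p12}
components per intersection:
  U1: {p1,p2,p3,p5,p6,p7,p8,p10,p11,p12}
  U2: {p3,p6} {p4,p5,p8,p10,p11,p12} {p9}
  U3: {p1,p2,p3,p4,p5,p6,p8,p10,p11,p12} {p9}
  U12: {p3,p6} {p5,p8,p10,p11,p12}
  U13: {p1,p2,p3,p5,p6,p8,p10,p11,p12}
  U23: {p3,p6} {p4,p5,p8,p10,p11,p12} {p9}
  U123: {p3,p6} {p5,p8,p10,p11,p12}
C dims 6,6,2; δ0: rk 4, SNF 1^4; δ1: rk 2, SNF 1^2
Ȟ^0 = (6 − 4) − 0 = 2, so Ȟ^0 ≅ Z^2
Ȟ^1 = (6 − 2) − 4 = 0, so Ȟ^1 ≅ 0
Ȟ^2 = (2 − 0) − 2 = 0, so Ȟ^2 ≅ 0

Ȟ^0 = Z^2, Ȟ^1 = 0, Ȟ^2 = 0


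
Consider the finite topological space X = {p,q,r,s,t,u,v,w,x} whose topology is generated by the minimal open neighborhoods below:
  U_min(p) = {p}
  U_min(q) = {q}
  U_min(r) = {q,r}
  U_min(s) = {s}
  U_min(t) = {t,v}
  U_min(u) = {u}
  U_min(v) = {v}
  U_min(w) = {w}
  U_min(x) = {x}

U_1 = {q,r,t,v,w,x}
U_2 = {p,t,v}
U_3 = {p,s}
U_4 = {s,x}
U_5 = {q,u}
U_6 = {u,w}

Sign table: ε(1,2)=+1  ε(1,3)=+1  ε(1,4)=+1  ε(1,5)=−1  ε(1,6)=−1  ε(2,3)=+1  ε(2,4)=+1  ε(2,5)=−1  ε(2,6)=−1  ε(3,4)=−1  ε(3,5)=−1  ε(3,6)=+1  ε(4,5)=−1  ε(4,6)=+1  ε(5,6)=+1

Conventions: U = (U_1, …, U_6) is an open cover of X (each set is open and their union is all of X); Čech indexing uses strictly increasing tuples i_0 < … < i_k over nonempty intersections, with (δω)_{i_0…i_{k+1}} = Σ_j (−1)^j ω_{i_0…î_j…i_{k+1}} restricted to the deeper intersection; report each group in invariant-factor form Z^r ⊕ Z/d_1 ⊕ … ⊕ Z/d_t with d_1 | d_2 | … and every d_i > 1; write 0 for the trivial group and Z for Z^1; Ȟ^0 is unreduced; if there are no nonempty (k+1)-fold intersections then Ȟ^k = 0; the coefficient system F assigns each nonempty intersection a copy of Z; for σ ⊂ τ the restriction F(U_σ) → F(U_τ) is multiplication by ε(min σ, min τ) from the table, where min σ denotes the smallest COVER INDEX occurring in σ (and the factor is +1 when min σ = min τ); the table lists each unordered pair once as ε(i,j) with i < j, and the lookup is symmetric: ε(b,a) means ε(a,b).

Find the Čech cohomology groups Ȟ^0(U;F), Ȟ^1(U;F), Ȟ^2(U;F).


Ȟ^0 ≅ 0,  Ȟ^1 ≅ Z ⊕ Z/2,  Ȟ^2 ≅ 0

cover nerve:
  U12={t,v} U14={x} U15={q} U16={w} U23={p} U34={s} U56={u}
C dims 6,7; δ0: rk 6, SNF 1^5·2
Ȟ^0: (6−6)−0=0 ⇒ 0
Ȟ^1: (7−0)−6=1 plus torsion [2] ⇒ Z ⊕ Z/2
Ȟ^2: (0−0)−0=0 ⇒ 0


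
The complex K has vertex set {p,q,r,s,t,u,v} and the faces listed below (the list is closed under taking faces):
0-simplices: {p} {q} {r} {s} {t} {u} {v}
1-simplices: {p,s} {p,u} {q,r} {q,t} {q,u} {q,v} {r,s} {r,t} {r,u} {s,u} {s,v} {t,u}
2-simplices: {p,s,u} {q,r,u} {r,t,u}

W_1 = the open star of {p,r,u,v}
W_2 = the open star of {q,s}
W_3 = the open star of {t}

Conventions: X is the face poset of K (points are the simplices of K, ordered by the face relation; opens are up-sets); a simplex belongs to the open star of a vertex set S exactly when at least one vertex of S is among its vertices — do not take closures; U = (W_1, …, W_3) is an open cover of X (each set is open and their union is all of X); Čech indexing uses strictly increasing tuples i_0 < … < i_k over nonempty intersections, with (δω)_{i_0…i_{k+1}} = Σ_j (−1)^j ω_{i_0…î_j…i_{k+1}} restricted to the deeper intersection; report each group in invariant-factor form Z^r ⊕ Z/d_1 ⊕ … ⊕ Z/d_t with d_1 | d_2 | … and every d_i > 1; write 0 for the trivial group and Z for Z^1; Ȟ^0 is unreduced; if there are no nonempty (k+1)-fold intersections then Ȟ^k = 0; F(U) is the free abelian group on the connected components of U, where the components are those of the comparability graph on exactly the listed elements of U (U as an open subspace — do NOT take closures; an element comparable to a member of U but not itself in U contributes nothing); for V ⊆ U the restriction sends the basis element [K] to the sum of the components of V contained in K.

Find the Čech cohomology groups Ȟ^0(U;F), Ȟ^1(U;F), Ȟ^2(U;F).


intersection data:
  W1={{p},{r},{u},{v},{p,s},{p,u},{q,r},{q,u},{q,v},{r,s},{r,t},{r,u},{s,u},{s,v},{t,u},{p,s,u},{q,r,u},{r,t,u}} W2={{q},{s},{p,s},{q,r},{q,t},{q,u},{q,v},{r,s},{s,u},{s,v},{p,s,u},{q,r,u}} W3={{t},{q,t},{r,t},{t,u},{r,t,u}}
  W12={{p,s},{q,r},{q,u},{q,v},{r,s},{s,u},{s,v},{p,s,u},{q,r,u}} W13={{r,t},{t,u},{r,t,u}} W23={{q,t}}
components per intersection:
  W1: {{p},{r},{u},{p,s},{p,u},{q,r},{q,u},{r,s},{r,t},{r,u},{s,u},{t,u},{p,s,u},{q,r,u},{r,t,u}} {{v},{q,v},{s,v}}
  W2: {{q},{q,r},{q,t},{q,u},{q,v},{q,r,u}} {{s},{p,s},{r,s},{s,u},{s,v},{p,s,u}}
  W3: {{t},{q,t},{r,t},{t,u},{r,t,u}}
  W12: {{p,s},{s,u},{p,s,u}} {{q,r},{q,u},{q,r,u}} {{q,v}} {{r,s}} {{s,v}}
  W13: {{r,t},{t,u},{r,t,u}}
  W23: {{q,t}}
C dims 5,7; δ0: rk 4, SNF 1^4
Ȟ^0 = (5 − 4) − 0 = 1, so Ȟ^0 ≅ Z
Ȟ^1 = (7 − 0) − 4 = 3, so Ȟ^1 ≅ Z^3
Ȟ^2 = (0 − 0) − 0 = 0, so Ȟ^2 ≅ 0

Ȟ^0(U;F) ≅ Z, Ȟ^1(U;F) ≅ Z^3 and Ȟ^2(U;F) ≅ 0


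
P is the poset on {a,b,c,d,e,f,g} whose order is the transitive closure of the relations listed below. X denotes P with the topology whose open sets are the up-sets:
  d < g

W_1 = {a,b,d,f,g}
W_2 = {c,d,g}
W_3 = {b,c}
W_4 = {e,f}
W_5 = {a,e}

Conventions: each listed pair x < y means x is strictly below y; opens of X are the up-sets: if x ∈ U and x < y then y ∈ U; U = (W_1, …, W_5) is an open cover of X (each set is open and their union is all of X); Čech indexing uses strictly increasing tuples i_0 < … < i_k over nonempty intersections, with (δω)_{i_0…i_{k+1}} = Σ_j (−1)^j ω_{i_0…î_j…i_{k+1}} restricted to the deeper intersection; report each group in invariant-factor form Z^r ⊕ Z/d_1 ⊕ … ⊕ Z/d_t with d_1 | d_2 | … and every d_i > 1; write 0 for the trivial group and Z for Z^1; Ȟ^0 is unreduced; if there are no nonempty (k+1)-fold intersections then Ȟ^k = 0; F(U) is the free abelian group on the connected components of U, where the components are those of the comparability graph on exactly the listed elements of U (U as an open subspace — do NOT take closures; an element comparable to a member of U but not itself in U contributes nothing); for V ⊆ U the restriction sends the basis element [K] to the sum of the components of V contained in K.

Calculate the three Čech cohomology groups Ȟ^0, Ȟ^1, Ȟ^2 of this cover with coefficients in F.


cover nerve:
  W12={d,g} W13={b} W14={f} W15={a} W23={c} W45={e}
components per intersection:
  W1: {a} {b} {d,g} {f}
  W2: {c} {d,g}
  W3: {b} {c}
  W4: {e} {f}
  W5: {a} {e}
  W12: {d,g}
  W13: {b}
  W14: {f}
  W15: {a}
  W23: {c}
  W45: {e}
C dims 12,6; δ0: rk 6, SNF 1^6
Ȟ^0: (12−6)−0=6 ⇒ Z^6
Ȟ^1: (6−0)−6=0 ⇒ 0
Ȟ^2: (0−0)−0=0 ⇒ 0

Ȟ^0 ≅ Z^6; Ȟ^1 ≅ 0; Ȟ^2 ≅ 0


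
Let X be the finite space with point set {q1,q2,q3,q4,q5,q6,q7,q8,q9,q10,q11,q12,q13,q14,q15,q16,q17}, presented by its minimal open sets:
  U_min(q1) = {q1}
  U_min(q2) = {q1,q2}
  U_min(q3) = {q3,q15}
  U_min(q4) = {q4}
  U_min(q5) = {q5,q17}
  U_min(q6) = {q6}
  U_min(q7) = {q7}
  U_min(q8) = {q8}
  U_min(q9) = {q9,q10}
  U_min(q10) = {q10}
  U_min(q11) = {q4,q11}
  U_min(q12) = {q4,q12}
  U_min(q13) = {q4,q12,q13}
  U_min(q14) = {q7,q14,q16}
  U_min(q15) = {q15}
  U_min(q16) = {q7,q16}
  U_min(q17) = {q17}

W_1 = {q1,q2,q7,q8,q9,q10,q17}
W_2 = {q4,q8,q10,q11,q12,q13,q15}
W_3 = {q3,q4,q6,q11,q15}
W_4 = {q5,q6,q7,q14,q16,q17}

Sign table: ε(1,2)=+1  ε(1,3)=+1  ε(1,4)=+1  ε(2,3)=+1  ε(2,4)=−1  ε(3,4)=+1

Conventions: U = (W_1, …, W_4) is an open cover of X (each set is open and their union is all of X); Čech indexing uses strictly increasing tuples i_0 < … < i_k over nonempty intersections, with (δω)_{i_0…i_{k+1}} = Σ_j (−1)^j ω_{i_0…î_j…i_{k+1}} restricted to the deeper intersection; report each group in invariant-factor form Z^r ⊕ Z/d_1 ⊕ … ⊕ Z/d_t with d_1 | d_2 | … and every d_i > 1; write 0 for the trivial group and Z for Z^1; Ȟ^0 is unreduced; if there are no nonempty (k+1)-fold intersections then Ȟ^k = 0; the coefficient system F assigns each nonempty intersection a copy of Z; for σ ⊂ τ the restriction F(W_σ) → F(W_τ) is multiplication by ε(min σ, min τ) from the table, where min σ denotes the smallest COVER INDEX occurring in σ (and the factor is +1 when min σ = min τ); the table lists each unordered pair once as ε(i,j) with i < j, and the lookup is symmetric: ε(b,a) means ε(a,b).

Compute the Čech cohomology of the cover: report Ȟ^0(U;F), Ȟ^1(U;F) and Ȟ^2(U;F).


nonempty overlaps:
  W12={q8,q10} W14={q7,q17} W23={q4,q11,q15} W34={q6}
C dims 4,4; δ0: rk 3, SNF 1^3
degree 0: 4−3−0 = 1 → Ȟ^0 ≅ Z
degree 1: 4−0−3 = 1 → Ȟ^1 ≅ Z
degree 2: 0−0−0 = 0 → Ȟ^2 ≅ 0

Ȟ^0(U;F) ≅ Z, Ȟ^1(U;F) ≅ Z, Ȟ^2(U;F) ≅ 0


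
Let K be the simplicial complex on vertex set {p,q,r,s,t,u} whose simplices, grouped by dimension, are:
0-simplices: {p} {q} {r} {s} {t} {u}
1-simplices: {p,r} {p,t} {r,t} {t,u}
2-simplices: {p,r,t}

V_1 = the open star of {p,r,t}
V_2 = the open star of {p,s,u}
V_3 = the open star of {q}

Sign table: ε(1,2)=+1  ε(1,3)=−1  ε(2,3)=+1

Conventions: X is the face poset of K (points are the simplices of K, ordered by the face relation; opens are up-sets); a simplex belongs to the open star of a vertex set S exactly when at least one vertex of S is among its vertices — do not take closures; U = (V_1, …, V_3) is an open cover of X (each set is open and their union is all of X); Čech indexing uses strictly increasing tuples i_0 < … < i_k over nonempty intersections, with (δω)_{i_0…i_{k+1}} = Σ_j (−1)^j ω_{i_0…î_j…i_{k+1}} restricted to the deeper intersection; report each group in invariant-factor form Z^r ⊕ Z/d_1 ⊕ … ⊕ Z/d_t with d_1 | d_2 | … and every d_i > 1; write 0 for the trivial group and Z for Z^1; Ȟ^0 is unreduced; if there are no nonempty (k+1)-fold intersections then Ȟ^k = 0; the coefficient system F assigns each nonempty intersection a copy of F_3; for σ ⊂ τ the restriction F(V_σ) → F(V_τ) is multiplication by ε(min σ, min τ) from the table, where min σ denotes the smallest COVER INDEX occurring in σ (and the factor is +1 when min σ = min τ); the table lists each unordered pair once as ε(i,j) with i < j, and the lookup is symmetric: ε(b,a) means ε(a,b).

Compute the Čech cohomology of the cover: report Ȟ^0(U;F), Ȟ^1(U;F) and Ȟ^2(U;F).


Ȟ^0 ≅ Z/3 ⊕ Z/3, Ȟ^1 ≅ 0 and Ȟ^2 ≅ 0

nerve simplices:
  V1={{p},{r},{t},{p,r},{p,t},{r,t},{t,u},{p,r,t}} V2={{p},{s},{u},{p,r},{p,t},{t,u},{p,r,t}} V3={{q}}
  V12={{p},{p,r},{p,t},{t,u},{p,r,t}}
C dims 3,1; δ0: rk_F3 1
degree 0: 3−1−0 = 2 → Ȟ^0 ≅ Z/3 ⊕ Z/3
degree 1: 1−0−1 = 0 → Ȟ^1 ≅ 0
degree 2: 0−0−0 = 0 → Ȟ^2 ≅ 0


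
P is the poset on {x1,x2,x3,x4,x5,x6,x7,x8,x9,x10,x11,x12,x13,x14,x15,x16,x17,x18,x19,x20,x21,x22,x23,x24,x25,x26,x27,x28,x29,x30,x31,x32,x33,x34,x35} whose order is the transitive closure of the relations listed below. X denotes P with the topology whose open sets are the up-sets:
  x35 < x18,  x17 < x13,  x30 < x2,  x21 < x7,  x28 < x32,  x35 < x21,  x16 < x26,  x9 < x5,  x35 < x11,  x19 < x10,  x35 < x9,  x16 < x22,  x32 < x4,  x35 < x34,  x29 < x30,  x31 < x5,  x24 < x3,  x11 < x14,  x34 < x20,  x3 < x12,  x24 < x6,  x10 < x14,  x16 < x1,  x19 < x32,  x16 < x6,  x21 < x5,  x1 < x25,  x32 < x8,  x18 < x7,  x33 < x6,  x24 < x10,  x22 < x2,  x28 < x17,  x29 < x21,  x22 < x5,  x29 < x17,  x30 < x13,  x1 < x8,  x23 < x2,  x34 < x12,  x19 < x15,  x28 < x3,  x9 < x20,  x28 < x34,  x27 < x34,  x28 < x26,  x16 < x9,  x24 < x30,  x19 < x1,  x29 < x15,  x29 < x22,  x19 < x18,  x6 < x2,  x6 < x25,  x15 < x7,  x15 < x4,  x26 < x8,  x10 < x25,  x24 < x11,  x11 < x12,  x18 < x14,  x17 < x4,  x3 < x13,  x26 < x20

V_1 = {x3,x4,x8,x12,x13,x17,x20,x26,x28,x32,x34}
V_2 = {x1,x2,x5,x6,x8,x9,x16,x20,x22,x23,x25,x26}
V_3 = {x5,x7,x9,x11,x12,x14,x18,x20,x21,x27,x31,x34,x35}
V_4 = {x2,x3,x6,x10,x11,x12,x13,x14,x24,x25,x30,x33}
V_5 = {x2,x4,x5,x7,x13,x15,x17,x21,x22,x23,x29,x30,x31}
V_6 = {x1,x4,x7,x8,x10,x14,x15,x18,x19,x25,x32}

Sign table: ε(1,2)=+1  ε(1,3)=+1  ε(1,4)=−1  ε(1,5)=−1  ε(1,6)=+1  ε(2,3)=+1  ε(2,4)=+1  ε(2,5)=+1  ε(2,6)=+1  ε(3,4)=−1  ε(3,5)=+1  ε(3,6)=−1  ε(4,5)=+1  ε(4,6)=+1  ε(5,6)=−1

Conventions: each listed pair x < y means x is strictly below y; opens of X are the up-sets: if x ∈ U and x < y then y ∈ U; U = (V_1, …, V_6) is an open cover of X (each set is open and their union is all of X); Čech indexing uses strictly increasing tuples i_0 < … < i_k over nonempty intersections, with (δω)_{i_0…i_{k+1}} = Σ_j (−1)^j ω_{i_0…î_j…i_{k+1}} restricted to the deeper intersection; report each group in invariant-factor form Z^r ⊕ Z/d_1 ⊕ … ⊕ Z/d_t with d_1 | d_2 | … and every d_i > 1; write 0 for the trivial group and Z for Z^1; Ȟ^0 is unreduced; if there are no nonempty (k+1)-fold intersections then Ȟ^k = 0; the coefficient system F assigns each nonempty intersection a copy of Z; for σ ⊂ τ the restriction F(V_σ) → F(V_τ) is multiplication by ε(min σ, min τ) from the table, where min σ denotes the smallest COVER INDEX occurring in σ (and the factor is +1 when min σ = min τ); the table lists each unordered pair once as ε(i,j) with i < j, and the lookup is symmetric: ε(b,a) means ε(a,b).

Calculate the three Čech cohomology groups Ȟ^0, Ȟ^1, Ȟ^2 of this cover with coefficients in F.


Ȟ^0 = 0,  Ȟ^1 = Z/2,  Ȟ^2 = Z

nerve of the cover:
  V12={x8,x20,x26} V13={x12,x20,x34} V14={x3,x12,x13} V15={x4,x13,x17} V16={x4,x8,x32} V23={x5,x9,x20} V24={x2,x6,x25} V25={x2,x5,x22,x23} V26={x1,x8,x25} V34={x11,x12,x14} V35={x5,x7,x21,x31} V36={x7,x14,x18} V45={x2,x13,x30} V46={x10,x14,x25} V56={x4,x7,x15}
  V123={x20} V126={x8} V134={x12} V145={x13} V156={x4} V235={x5} V245={x2} V246={x25} V346={x14} V356={x7}
C dims 6,15,10; δ0: rk 6, SNF 1^5·2; δ1: rk 9, SNF 1^9
Ȟ^0 = (6 − 6) − 0 = 0, so Ȟ^0 ≅ 0
Ȟ^1 = (15 − 9) − 6 = 0 plus torsion [2], so Ȟ^1 ≅ Z/2
Ȟ^2 = (10 − 0) − 9 = 1, so Ȟ^2 ≅ Z


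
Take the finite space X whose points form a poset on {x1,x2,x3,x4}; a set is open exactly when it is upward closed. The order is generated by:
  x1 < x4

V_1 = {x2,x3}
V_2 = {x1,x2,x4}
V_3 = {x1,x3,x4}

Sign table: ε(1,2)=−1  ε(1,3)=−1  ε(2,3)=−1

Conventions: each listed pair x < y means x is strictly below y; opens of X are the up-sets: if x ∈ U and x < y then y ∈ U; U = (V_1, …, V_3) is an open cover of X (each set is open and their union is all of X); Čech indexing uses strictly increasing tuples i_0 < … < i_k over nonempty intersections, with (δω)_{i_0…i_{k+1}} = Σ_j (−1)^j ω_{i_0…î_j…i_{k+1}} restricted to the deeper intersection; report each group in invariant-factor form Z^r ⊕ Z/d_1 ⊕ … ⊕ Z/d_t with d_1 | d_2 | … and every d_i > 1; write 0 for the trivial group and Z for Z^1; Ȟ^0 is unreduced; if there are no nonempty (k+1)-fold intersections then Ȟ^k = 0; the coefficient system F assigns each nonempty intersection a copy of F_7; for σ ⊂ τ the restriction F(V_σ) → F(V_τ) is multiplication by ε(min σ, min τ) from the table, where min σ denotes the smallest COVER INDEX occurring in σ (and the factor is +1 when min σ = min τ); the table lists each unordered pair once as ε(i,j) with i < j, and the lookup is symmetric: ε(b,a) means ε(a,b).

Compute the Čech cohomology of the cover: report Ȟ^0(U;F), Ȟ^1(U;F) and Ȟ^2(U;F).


nonempty overlaps:
  V12={x2} V13={x3} V23={x1,x4}
C dims 3,3; δ0: rk_F7 3
degree 0: 3−3−0 = 0 → Ȟ^0 ≅ 0
degree 1: 3−0−3 = 0 → Ȟ^1 ≅ 0
degree 2: 0−0−0 = 0 → Ȟ^2 ≅ 0

Ȟ^0 = 0, Ȟ^1 = 0 and Ȟ^2 = 0


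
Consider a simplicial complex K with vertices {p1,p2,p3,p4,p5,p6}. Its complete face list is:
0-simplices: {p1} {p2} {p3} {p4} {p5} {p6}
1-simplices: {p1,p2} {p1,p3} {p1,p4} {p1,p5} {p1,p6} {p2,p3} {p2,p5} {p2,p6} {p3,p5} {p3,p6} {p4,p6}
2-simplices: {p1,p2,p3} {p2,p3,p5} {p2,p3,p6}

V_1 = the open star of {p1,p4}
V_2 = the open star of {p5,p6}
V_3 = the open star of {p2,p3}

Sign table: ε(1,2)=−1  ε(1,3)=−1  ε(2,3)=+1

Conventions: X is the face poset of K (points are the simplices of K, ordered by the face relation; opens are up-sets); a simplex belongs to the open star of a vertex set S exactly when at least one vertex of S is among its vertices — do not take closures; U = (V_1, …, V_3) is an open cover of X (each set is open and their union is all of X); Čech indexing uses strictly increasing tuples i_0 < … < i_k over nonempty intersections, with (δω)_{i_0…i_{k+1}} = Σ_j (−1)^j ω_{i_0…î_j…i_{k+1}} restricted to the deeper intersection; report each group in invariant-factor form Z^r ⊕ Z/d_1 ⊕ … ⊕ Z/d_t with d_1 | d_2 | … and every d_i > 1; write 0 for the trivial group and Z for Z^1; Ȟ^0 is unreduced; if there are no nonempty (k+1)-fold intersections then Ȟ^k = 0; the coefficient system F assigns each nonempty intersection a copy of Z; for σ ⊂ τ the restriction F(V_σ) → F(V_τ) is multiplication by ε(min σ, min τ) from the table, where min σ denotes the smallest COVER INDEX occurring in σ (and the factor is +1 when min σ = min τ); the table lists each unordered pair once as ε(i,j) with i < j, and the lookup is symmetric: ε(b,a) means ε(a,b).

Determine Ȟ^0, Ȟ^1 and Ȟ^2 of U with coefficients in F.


cover nerve:
  V1={{p1},{p4},{p1,p2},{p1,p3},{p1,p4},{p1,p5},{p1,p6},{p4,p6},{p1,p2,p3}} V2={{p5},{p6},{p1,p5},{p1,p6},{p2,p5},{p2,p6},{p3,p5},{p3,p6},{p4,p6},{p2,p3,p5},{p2,p3,p6}} V3={{p2},{p3},{p1,p2},{p1,p3},{p2,p3},{p2,p5},{p2,p6},{p3,p5},{p3,p6},{p1,p2,p3},{p2,p3,p5},{p2,p3,p6}}
  V12={{p1,p5},{p1,p6},{p4,p6}} V13={{p1,p2},{p1,p3},{p1,p2,p3}} V23={{p2,p5},{p2,p6},{p3,p5},{p3,p6},{p2,p3,p5},{p2,p3,p6}}
C dims 3,3; δ0: rk 2, SNF 1^2
Ȟ^0: (3−2)−0=1 ⇒ Z
Ȟ^1: (3−0)−2=1 ⇒ Z
Ȟ^2: (0−0)−0=0 ⇒ 0

Ȟ^0 = Z, Ȟ^1 = Z, Ȟ^2 = 0


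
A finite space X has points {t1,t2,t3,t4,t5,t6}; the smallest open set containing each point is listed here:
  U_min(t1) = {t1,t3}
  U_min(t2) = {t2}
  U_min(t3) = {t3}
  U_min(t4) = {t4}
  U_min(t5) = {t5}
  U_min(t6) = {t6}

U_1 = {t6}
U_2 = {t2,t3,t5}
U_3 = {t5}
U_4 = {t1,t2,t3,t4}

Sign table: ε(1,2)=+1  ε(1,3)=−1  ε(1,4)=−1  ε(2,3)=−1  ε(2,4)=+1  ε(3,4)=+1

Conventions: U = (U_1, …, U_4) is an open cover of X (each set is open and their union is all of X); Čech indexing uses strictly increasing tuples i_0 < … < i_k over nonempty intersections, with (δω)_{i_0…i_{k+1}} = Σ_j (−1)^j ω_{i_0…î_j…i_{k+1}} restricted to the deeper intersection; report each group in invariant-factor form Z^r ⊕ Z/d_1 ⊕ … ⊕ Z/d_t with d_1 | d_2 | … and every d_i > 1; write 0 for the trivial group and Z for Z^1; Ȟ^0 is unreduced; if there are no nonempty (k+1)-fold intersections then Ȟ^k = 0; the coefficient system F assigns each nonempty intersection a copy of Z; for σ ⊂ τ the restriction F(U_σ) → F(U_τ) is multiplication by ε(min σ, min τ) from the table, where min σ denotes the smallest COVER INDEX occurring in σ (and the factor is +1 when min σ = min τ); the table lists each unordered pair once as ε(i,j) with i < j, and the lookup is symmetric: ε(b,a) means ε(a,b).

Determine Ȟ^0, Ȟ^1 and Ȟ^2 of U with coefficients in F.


Ȟ^0(U;F) ≅ Z^2, Ȟ^1(U;F) ≅ 0, Ȟ^2(U;F) ≅ 0

cover nerve:
  U23={t5} U24={t2,t3}
C dims 4,2; δ0: rk 2, SNF 1^2
Ȟ^0: (4−2)−0=2 ⇒ Z^2
Ȟ^1: (2−0)−2=0 ⇒ 0
Ȟ^2: (0−0)−0=0 ⇒ 0


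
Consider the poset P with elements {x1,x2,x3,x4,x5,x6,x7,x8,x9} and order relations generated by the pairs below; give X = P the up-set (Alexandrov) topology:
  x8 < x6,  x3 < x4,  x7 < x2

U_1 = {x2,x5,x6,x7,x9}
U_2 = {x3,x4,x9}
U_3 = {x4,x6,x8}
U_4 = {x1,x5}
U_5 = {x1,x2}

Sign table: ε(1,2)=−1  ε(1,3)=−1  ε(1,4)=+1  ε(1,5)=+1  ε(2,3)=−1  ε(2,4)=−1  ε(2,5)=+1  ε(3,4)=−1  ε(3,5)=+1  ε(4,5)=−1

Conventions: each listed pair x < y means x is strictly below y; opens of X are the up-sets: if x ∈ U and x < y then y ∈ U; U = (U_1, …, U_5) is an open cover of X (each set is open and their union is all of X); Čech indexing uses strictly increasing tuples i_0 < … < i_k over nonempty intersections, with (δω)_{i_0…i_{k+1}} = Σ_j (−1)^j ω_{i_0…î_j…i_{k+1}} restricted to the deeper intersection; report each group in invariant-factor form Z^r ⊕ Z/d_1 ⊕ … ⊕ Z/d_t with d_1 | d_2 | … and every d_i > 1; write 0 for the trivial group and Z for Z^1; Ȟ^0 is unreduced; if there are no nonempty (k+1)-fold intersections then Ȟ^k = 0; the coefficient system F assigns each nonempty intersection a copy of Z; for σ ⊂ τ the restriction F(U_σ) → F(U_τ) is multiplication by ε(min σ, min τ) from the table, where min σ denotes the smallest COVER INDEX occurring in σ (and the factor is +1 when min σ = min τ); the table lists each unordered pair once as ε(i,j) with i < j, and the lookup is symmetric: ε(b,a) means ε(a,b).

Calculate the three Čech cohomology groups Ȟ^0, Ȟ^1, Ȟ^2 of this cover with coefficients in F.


nerve simplices:
  U12={x9} U13={x6} U14={x5} U15={x2} U23={x4} U45={x1}
C dims 5,6; δ0: rk 5, SNF 1^4·2
degree 0: 5−5−0 = 0 → Ȟ^0 ≅ 0
degree 1: 6−0−5 = 1 plus torsion [2] → Ȟ^1 ≅ Z ⊕ Z/2
degree 2: 0−0−0 = 0 → Ȟ^2 ≅ 0

Ȟ^0(U;F) ≅ 0,  Ȟ^1(U;F) ≅ Z ⊕ Z/2,  Ȟ^2(U;F) ≅ 0


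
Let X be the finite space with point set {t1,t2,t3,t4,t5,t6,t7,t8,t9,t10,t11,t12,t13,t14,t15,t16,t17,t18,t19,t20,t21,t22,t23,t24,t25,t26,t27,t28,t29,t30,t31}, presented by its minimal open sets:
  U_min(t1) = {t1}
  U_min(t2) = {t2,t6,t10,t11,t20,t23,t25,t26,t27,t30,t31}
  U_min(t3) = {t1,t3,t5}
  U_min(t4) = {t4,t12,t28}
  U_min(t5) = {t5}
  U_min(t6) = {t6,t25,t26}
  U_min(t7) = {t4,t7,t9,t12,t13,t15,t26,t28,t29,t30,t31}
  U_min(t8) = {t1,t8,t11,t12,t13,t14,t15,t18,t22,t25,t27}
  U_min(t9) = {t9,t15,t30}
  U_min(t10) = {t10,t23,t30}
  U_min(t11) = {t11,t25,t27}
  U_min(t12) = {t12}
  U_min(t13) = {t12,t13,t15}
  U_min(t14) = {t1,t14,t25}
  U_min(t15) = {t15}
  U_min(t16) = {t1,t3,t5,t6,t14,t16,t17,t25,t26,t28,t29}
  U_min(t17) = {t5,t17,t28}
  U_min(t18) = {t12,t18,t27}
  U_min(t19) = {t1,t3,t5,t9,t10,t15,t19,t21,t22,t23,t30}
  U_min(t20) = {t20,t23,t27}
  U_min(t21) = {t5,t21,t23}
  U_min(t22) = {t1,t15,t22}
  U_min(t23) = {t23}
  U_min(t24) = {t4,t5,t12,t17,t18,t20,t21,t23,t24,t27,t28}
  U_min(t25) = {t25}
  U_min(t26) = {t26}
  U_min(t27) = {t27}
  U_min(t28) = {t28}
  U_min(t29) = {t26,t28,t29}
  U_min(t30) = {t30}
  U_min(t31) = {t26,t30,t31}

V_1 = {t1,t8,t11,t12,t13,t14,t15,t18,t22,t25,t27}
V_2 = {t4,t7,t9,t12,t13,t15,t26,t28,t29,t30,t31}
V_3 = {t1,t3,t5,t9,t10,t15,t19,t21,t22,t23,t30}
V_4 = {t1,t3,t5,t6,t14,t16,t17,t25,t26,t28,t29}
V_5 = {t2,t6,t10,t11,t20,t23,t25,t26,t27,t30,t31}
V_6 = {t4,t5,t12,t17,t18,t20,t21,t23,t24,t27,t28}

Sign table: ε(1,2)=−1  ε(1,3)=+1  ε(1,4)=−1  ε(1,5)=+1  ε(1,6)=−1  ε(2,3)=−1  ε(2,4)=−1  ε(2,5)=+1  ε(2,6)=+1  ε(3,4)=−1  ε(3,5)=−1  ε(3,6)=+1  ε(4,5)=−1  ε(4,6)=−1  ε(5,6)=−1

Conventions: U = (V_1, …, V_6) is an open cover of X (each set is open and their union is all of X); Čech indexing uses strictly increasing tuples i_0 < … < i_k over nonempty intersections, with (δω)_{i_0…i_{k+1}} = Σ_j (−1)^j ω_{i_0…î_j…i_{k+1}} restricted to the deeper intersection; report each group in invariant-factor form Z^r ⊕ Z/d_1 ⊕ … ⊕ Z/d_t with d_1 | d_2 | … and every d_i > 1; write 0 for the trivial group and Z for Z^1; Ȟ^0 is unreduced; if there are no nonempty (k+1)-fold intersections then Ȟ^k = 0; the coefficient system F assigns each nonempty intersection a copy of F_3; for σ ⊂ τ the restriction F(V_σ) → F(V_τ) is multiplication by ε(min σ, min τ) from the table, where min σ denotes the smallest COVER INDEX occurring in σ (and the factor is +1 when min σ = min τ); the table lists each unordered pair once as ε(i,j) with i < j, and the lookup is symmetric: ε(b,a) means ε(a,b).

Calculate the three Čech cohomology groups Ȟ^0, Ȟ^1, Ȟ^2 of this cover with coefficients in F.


Ȟ^0 ≅ 0,  Ȟ^1 ≅ 0,  Ȟ^2 ≅ Z/3

cover nerve:
  V12={t12,t13,t15} V13={t1,t15,t22} V14={t1,t14,t25} V15={t11,t25,t27} V16={t12,t18,t27} V23={t9,t15,t30} V24={t26,t28,t29} V25={t26,t30,t31} V26={t4,t12,t28} V34={t1,t3,t5} V35={t10,t23,t30} V36={t5,t21,t23} V45={t6,t25,t26} V46={t5,t17,t28} V56={t20,t23,t27}
  V123={t15} V126={t12} V134={t1} V145={t25} V156={t27} V235={t30} V245={t26} V246={t28} V346={t5} V356={t23}
C dims 6,15,10; δ0: rk_F3 6; δ1: rk_F3 9
Ȟ^0: (6−6)−0=0 ⇒ 0
Ȟ^1: (15−9)−6=0 ⇒ 0
Ȟ^2: (10−0)−9=1 ⇒ Z/3


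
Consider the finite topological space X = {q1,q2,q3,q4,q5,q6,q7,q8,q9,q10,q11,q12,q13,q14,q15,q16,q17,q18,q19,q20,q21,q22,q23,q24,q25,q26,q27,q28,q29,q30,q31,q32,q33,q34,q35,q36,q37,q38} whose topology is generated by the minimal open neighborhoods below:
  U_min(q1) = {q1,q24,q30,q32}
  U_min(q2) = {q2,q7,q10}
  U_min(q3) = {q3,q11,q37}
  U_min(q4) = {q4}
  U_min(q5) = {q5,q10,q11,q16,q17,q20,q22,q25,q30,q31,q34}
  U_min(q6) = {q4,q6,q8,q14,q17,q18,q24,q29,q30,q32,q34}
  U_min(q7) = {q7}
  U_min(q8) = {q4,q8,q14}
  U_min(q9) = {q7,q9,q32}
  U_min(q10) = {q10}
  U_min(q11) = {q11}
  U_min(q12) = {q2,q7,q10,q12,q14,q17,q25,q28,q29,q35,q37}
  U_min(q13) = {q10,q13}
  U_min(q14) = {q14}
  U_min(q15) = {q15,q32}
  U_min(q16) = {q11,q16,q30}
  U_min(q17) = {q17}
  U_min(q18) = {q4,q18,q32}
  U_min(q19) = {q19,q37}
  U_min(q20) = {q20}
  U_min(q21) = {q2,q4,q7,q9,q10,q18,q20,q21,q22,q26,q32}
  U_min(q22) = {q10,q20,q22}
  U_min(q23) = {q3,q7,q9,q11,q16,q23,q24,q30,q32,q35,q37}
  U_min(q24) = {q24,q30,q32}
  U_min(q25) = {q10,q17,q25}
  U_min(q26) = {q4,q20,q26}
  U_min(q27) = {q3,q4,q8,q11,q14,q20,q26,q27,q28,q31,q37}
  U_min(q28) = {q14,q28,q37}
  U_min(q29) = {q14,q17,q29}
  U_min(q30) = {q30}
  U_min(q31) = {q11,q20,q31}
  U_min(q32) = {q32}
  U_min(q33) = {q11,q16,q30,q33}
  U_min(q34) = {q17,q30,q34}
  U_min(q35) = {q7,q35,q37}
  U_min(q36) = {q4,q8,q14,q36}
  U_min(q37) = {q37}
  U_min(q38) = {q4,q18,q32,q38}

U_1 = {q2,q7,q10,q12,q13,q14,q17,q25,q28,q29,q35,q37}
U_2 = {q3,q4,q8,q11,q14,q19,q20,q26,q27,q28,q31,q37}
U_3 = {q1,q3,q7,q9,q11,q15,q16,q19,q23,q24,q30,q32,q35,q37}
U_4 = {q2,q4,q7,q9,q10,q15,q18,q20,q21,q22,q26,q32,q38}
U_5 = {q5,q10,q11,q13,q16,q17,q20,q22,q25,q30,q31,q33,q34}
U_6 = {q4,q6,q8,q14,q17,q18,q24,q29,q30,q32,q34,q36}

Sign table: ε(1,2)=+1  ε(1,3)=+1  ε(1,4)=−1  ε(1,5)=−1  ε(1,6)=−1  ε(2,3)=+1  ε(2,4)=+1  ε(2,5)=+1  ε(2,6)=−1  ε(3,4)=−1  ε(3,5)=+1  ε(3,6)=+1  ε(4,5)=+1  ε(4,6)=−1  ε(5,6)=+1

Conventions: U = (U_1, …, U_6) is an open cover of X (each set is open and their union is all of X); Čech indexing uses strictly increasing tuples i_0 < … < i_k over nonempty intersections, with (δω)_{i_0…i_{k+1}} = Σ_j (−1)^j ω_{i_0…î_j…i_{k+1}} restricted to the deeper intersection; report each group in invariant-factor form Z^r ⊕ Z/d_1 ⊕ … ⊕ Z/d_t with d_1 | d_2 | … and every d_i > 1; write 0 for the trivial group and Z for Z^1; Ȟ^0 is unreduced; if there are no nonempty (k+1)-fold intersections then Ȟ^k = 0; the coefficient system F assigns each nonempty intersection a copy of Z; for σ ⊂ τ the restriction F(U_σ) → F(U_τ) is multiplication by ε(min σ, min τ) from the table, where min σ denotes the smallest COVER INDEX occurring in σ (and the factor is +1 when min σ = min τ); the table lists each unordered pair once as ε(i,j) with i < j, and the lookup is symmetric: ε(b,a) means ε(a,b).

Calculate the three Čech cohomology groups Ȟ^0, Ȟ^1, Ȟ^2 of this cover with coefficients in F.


nerve simplices:
  U12={q14,q28,q37} U13={q7,q35,q37} U14={q2,q7,q10} U15={q10,q13,q17,q25} U16={q14,q17,q29} U23={q3,q11,q19,q37} U24={q4,q20,q26} U25={q11,q20,q31} U26={q4,q8,q14} U34={q7,q9,q15,q32} U35={q11,q16,q30} U36={q24,q30,q32} U45={q10,q20,q22} U46={q4,q18,q32} U56={q17,q30,q34}
  U123={q37} U126={q14} U134={q7} U145={q10} U156={q17} U235={q11} U245={q20} U246={q4} U346={q32} U356={q30}
C dims 6,15,10; δ0: rk 6, SNF 1^5·2; δ1: rk 9, SNF 1^9
degree 0: 6−6−0 = 0 → Ȟ^0 ≅ 0
degree 1: 15−9−6 = 0 plus torsion [2] → Ȟ^1 ≅ Z/2
degree 2: 10−0−9 = 1 → Ȟ^2 ≅ Z

Ȟ^0 = 0,  Ȟ^1 = Z/2,  Ȟ^2 = Z


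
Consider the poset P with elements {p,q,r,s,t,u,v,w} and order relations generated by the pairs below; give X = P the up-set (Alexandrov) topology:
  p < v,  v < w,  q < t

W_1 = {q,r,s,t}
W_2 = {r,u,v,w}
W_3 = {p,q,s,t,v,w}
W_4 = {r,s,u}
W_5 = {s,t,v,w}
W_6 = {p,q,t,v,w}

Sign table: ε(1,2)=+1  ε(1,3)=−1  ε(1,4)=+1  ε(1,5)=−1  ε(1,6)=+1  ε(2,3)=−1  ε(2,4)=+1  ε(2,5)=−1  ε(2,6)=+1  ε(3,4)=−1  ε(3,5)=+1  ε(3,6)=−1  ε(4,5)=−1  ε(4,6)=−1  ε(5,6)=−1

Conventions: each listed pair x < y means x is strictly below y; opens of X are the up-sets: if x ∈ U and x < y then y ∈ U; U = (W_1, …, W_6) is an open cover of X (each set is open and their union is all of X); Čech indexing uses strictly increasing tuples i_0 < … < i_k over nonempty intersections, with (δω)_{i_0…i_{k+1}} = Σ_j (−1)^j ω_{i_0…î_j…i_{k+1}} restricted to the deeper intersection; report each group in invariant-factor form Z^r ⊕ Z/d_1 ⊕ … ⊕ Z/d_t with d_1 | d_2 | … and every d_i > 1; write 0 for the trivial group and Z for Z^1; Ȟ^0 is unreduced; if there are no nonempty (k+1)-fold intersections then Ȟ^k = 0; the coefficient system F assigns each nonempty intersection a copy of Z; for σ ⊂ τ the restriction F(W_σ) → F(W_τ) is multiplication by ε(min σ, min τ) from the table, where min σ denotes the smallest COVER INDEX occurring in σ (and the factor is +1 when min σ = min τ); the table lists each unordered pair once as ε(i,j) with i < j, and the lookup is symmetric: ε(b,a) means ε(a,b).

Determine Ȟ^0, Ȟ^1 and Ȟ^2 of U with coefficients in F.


cover nerve:
  W12={r} W13={q,s,t} W14={r,s} W15={s,t} W16={q,t} W23={v,w} W24={r,u} W25={v,w} W26={v,w} W34={s} W35={s,t,v,w} W36={p,q,t,v,w} W45={s} W56={t,v,w}
  W124={r} W134={s} W135={s,t} W136={q,t} W145={s} W156={t} W235={v,w} W236={v,w} W256={v,w} W345={s} W356={t,v,w}
  W1345={s} W1356={t} W2356={v,w}
C dims 6,14,11,3; δ0: rk 5, SNF 1^5; δ1: rk 8, SNF 1^8; δ2: rk 3, SNF 1^3
Ȟ^0: (6−5)−0=1 ⇒ Z
Ȟ^1: (14−8)−5=1 ⇒ Z
Ȟ^2: (11−3)−8=0 ⇒ 0

Ȟ^0(U;F) ≅ Z,  Ȟ^1(U;F) ≅ Z,  Ȟ^2(U;F) ≅ 0


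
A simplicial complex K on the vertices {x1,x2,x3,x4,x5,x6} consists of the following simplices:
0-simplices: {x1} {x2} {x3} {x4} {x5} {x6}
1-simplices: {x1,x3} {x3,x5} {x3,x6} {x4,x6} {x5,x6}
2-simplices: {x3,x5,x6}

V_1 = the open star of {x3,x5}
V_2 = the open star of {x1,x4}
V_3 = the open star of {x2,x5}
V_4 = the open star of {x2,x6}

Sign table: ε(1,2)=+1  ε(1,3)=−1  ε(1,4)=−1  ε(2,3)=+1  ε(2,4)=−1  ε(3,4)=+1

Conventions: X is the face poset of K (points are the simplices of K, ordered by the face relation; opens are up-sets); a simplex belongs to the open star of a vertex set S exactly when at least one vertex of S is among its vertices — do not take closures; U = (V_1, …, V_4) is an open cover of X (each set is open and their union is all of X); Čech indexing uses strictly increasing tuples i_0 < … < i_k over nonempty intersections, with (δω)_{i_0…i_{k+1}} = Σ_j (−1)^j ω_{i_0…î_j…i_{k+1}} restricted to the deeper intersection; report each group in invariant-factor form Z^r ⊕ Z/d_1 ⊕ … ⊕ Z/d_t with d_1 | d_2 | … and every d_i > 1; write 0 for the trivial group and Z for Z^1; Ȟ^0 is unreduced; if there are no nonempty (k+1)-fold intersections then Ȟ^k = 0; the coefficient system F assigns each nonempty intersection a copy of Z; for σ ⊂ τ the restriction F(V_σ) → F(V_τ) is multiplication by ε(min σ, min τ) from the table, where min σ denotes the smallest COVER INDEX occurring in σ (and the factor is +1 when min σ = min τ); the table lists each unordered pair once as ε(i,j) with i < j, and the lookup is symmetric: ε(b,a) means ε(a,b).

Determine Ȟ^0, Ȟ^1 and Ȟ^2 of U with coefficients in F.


Ȟ^0 = Z, Ȟ^1 = Z and Ȟ^2 = 0

cover nerve:
  V1={{x3},{x5},{x1,x3},{x3,x5},{x3,x6},{x5,x6},{x3,x5,x6}} V2={{x1},{x4},{x1,x3},{x4,x6}} V3={{x2},{x5},{x3,x5},{x5,x6},{x3,x5,x6}} V4={{x2},{x6},{x3,x6},{x4,x6},{x5,x6},{x3,x5,x6}}
  V12={{x1,x3}} V13={{x5},{x3,x5},{x5,x6},{x3,x5,x6}} V14={{x3,x6},{x5,x6},{x3,x5,x6}} V24={{x4,x6}} V34={{x2},{x5,x6},{x3,x5,x6}}
  V134={{x5,x6},{x3,x5,x6}}
C dims 4,5,1; δ0: rk 3, SNF 1^3; δ1: rk 1, SNF 1^1
Ȟ^0: (4−3)−0=1 ⇒ Z
Ȟ^1: (5−1)−3=1 ⇒ Z
Ȟ^2: (1−0)−1=0 ⇒ 0


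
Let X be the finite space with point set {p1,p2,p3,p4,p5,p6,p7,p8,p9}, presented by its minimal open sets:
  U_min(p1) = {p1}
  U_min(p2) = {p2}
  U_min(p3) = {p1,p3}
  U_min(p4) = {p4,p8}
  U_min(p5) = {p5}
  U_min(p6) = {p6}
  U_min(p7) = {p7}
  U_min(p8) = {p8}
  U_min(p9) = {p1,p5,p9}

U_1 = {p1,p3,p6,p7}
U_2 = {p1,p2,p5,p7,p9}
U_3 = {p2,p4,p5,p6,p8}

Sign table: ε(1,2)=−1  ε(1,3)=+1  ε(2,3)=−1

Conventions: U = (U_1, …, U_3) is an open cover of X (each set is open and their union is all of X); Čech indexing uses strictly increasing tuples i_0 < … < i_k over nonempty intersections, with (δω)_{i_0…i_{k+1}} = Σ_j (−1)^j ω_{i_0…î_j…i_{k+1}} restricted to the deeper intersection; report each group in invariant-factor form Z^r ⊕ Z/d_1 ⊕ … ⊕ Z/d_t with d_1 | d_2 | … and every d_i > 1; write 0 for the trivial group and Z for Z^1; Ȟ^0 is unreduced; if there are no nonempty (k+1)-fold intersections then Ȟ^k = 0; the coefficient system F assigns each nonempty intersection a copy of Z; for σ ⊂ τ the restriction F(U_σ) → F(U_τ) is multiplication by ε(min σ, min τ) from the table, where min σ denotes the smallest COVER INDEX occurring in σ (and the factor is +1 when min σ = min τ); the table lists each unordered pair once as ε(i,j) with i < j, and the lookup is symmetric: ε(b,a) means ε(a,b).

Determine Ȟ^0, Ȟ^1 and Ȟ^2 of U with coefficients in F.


Ȟ^0 ≅ Z; Ȟ^1 ≅ Z; Ȟ^2 ≅ 0

cover nerve:
  U12={p1,p7} U13={p6} U23={p2,p5}
C dims 3,3; δ0: rk 2, SNF 1^2
Ȟ^0: (3−2)−0=1 ⇒ Z
Ȟ^1: (3−0)−2=1 ⇒ Z
Ȟ^2: (0−0)−0=0 ⇒ 0


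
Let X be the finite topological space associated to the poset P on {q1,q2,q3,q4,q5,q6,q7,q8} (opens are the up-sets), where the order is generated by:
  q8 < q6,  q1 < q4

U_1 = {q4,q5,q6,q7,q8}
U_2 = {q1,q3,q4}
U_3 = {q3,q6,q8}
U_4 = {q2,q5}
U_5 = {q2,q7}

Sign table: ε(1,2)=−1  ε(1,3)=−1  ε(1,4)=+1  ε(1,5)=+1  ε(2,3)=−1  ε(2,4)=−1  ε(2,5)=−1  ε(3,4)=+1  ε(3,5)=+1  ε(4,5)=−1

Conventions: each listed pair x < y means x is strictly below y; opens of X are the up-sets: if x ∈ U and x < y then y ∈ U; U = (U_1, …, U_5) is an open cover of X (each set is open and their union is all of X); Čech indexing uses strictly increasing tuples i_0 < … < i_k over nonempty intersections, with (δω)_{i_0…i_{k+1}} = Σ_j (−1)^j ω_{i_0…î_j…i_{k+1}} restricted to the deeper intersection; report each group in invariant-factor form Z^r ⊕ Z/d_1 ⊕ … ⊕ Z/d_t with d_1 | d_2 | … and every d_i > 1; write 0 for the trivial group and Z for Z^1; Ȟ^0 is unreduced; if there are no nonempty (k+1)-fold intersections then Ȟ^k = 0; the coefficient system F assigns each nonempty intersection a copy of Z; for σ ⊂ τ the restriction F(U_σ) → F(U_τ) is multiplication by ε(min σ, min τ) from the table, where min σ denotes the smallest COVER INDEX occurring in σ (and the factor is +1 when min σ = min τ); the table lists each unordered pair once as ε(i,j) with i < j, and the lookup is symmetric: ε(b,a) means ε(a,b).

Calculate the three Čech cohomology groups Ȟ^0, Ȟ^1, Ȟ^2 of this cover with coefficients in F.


Ȟ^0 = 0,  Ȟ^1 = Z ⊕ Z/2,  Ȟ^2 = 0

nerve simplices:
  U12={q4} U13={q6,q8} U14={q5} U15={q7} U23={q3} U45={q2}
C dims 5,6; δ0: rk 5, SNF 1^4·2
degree 0: 5−5−0 = 0 → Ȟ^0 ≅ 0
degree 1: 6−0−5 = 1 plus torsion [2] → Ȟ^1 ≅ Z ⊕ Z/2
degree 2: 0−0−0 = 0 → Ȟ^2 ≅ 0


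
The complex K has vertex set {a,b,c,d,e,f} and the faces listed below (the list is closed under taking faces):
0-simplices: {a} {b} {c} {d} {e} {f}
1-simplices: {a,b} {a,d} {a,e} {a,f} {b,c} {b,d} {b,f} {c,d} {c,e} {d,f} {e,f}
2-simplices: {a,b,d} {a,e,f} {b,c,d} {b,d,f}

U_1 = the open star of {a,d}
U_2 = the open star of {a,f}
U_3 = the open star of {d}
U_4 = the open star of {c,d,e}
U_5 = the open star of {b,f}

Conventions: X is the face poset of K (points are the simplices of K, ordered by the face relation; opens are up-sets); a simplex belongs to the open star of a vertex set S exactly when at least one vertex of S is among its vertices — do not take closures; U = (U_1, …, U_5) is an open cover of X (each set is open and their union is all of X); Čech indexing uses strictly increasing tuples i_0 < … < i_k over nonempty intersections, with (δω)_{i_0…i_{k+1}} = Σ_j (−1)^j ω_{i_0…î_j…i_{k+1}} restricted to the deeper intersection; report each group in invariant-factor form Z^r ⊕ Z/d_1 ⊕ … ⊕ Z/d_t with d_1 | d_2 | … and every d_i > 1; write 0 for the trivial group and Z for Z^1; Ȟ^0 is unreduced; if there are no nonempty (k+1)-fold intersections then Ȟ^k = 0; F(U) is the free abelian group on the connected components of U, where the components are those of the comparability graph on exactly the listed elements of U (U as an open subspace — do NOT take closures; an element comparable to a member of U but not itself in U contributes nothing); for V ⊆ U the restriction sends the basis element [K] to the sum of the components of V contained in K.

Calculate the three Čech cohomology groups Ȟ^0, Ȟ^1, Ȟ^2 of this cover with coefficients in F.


nerve simplices:
  U1={{a},{d},{a,b},{a,d},{a,e},{a,f},{b,d},{c,d},{d,f},{a,b,d},{a,e,f},{b,c,d},{b,d,f}} U2={{a},{f},{a,b},{a,d},{a,e},{a,f},{b,f},{d,f},{e,f},{a,b,d},{a,e,f},{b,d,f}} U3={{d},{a,d},{b,d},{c,d},{d,f},{a,b,d},{b,c,d},{b,d,f}} U4={{c},{d},{e},{a,d},{a,e},{b,c},{b,d},{c,d},{c,e},{d,f},{e,f},{a,b,d},{a,e,f},{b,c,d},{b,d,f}} U5={{b},{f},{a,b},{a,f},{b,c},{b,d},{b,f},{d,f},{e,f},{a,b,d},{a,e,f},{b,c,d},{b,d,f}}
  U12={{a},{a,b},{a,d},{a,e},{a,f},{d,f},{a,b,d},{a,e,f},{b,d,f}} U13={{d},{a,d},{b,d},{c,d},{d,f},{a,b,d},{b,c,d},{b,d,f}} U14={{d},{a,d},{a,e},{b,d},{c,d},{d,f},{a,b,d},{a,e,f},{b,c,d},{b,d,f}} U15={{a,b},{a,f},{b,d},{d,f},{a,b,d},{a,e,f},{b,c,d},{b,d,f}} U23={{a,d},{d,f},{a,b,d},{b,d,f}} U24={{a,d},{a,e},{d,f},{e,f},{a,b,d},{a,e,f},{b,d,f}} U25={{f},{a,b},{a,f},{b,f},{d,f},{e,f},{a,b,d},{a,e,f},{b,d,f}} U34={{d},{a,d},{b,d},{c,d},{d,f},{a,b,d},{b,c,d},{b,d,f}} U35={{b,d},{d,f},{a,b,d},{b,c,d},{b,d,f}} U45={{b,c},{b,d},{d,f},{e,f},{a,b,d},{a,e,f},{b,c,d},{b,d,f}}
  U123={{a,d},{d,f},{a,b,d},{b,d,f}} U124={{a,d},{a,e},{d,f},{a,b,d},{a,e,f},{b,d,f}} U125={{a,b},{a,f},{d,f},{a,b,d},{a,e,f},{b,d,f}} U134={{d},{a,d},{b,d},{c,d},{d,f},{a,b,d},{b,c,d},{b,d,f}} U135={{b,d},{d,f},{a,b,d},{b,c,d},{b,d,f}} U145={{b,d},{d,f},{a,b,d},{a,e,f},{b,c,d},{b,d,f}} U234={{a,d},{d,f},{a,b,d},{b,d,f}} U235={{d,f},{a,b,d},{b,d,f}} U245={{d,f},{e,f},{a,b,d},{a,e,f},{b,d,f}} U345={{b,d},{d,f},{a,b,d},{b,c,d},{b,d,f}}
  U1234={{a,d},{d,f},{a,b,d},{b,d,f}} U1235={{d,f},{a,b,d},{b,d,f}} U1245={{d,f},{a,b,d},{a,e,f},{b,d,f}} U1345={{b,d},{d,f},{a,b,d},{b,c,d},{b,d,f}} U2345={{d,f},{a,b,d},{b,d,f}}
  U12345={{d,f},{a,b,d},{b,d,f}}
components per intersection:
  U1: {{a},{d},{a,b},{a,d},{a,e},{a,f},{b,d},{c,d},{d,f},{a,b,d},{a,e,f},{b,c,d},{b,d,f}}
  U2: {{a},{f},{a,b},{a,d},{a,e},{a,f},{b,f},{d,f},{e,f},{a,b,d},{a,e,f},{b,d,f}}
  U3: {{d},{a,d},{b,d},{c,d},{d,f},{a,b,d},{b,c,d},{b,d,f}}
  U4: {{c},{d},{e},{a,d},{a,e},{b,c},{b,d},{c,d},{c,e},{d,f},{e,f},{a,b,d},{a,e,f},{b,c,d},{b,d,f}}
  U5: {{b},{f},{a,b},{a,f},{b,c},{b,d},{b,f},{d,f},{e,f},{a,b,d},{a,e,f},{b,c,d},{b,d,f}}
  U12: {{a},{a,b},{a,d},{a,e},{a,f},{a,b,d},{a,e,f}} {{d,f},{b,d,f}}
  U13: {{d},{a,d},{b,d},{c,d},{d,f},{a,b,d},{b,c,d},{b,d,f}}
  U14: {{d},{a,d},{b,d},{c,d},{d,f},{a,b,d},{b,c,d},{b,d,f}} {{a,e},{a,e,f}}
  U15: {{a,b},{b,d},{d,f},{a,b,d},{b,c,d},{b,d,f}} {{a,f},{a,e,f}}
  U23: {{a,d},{a,b,d}} {{d,f},{b,d,f}}
  U24: {{a,d},{a,b,d}} {{a,e},{e,f},{a,e,f}} {{d,f},{b,d,f}}
  U25: {{f},{a,f},{b,f},{d,f},{e,f},{a,e,f},{b,d,f}} {{a,b},{a,b,d}}
  U34: {{d},{a,d},{b,d},{c,d},{d,f},{a,b,d},{b,c,d},{b,d,f}}
  U35: {{b,d},{d,f},{a,b,d},{b,c,d},{b,d,f}}
  U45: {{b,c},{b,d},{d,f},{a,b,d},{b,c,d},{b,d,f}} {{e,f},{a,e,f}}
  U123: {{a,d},{a,b,d}} {{d,f},{b,d,f}}
  U124: {{a,d},{a,b,d}} {{a,e},{a,e,f}} {{d,f},{b,d,f}}
  U125: {{a,b},{a,b,d}} {{a,f},{a,e,f}} {{d,f},{b,d,f}}
  U134: {{d},{a,d},{b,d},{c,d},{d,f},{a,b,d},{b,c,d},{b,d,f}}
  U135: {{b,d},{d,f},{a,b,d},{b,c,d},{b,d,f}}
  U145: {{b,d},{d,f},{a,b,d},{b,c,d},{b,d,f}} {{a,e,f}}
  U234: {{a,d},{a,b,d}} {{d,f},{b,d,f}}
  U235: {{d,f},{b,d,f}} {{a,b,d}}
  U245: {{d,f},{b,d,f}} {{e,f},{a,e,f}} {{a,b,d}}
  U345: {{b,d},{d,f},{a,b,d},{b,c,d},{b,d,f}}
  U1234: {{a,d},{a,b,d}} {{d,f},{b,d,f}}
  U1235: {{d,f},{b,d,f}} {{a,b,d}}
  U1245: {{d,f},{b,d,f}} {{a,b,d}} {{a,e,f}}
  U1345: {{b,d},{d,f},{a,b,d},{b,c,d},{b,d,f}}
  U2345: {{d,f},{b,d,f}} {{a,b,d}}
  U12345: {{d,f},{b,d,f}} {{a,b,d}}
C dims 5,18,20,10; δ0: rk 4, SNF 1^4; δ1: rk 12, SNF 1^12; δ2: rk 8, SNF 1^8
degree 0: 5−4−0 = 1 → Ȟ^0 ≅ Z
degree 1: 18−12−4 = 2 → Ȟ^1 ≅ Z^2
degree 2: 20−8−12 = 0 → Ȟ^2 ≅ 0

Ȟ^0 ≅ Z, Ȟ^1 ≅ Z^2 and Ȟ^2 ≅ 0
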